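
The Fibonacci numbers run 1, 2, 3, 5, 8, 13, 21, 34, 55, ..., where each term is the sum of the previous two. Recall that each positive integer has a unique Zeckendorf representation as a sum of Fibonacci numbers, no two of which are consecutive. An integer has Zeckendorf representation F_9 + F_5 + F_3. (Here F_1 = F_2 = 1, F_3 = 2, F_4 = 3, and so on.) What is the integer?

F_9 + F_5 + F_3 = 34 + 5 + 2 = 41.

41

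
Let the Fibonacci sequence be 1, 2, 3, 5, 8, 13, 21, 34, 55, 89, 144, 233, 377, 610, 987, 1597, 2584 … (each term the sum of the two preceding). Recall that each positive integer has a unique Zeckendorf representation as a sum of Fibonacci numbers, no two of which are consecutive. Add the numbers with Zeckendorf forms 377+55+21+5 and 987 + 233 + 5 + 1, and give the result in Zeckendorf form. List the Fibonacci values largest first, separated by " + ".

1597 + 55 + 21 + 8 + 3

The two numbers are 458 and 1226, so their sum is 1684.
Greedily peel off the largest Fibonacci term at each step:
1684: greatest Fibonacci not exceeding it is 1597, leaving 87
87: greatest Fibonacci not exceeding it is 55, leaving 32
32: greatest Fibonacci not exceeding it is 21, leaving 11
11: greatest Fibonacci not exceeding it is 8, leaving 3
3: greatest Fibonacci not exceeding it is 3, leaving 0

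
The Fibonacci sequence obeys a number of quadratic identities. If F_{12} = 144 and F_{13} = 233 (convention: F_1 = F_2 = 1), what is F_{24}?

46368

By the doubling identity F_{2k} = F_k(2F_{k+1} − F_k): F_{24} = 144·(2·233 − 144) = 144·322 = 46368.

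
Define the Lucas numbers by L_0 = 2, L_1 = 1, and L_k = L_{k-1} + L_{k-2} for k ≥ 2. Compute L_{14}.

843

Iterating the recurrence up to L_{6} = 18 and L_{5} = 11:
L_{7} = L_{6} + L_{5} = 18 + 11 = 29
L_{8} = L_{7} + L_{6} = 29 + 18 = 47
L_{9} = L_{8} + L_{7} = 47 + 29 = 76
L_{10} = L_{9} + L_{8} = 76 + 47 = 123
L_{11} = L_{10} + L_{9} = 123 + 76 = 199
L_{12} = L_{11} + L_{10} = 199 + 123 = 322
L_{13} = L_{12} + L_{11} = 322 + 199 = 521
L_{14} = L_{13} + L_{12} = 521 + 322 = 843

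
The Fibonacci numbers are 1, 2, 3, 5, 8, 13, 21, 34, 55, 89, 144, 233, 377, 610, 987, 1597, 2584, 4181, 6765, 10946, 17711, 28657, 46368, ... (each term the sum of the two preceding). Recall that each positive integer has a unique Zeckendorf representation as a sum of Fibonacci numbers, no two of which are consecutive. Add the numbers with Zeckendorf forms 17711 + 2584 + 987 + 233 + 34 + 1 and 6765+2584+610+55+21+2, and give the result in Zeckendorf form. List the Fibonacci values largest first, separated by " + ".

The two numbers are 21550 and 10037, so their sum is 31587.
Repeatedly subtract the largest Fibonacci number that fits:
31587 − 28657 = 2930
2930 − 2584 = 346
346 − 233 = 113
113 − 89 = 24
24 − 21 = 3
3 − 3 = 0

28657 + 2584 + 233 + 89 + 21 + 3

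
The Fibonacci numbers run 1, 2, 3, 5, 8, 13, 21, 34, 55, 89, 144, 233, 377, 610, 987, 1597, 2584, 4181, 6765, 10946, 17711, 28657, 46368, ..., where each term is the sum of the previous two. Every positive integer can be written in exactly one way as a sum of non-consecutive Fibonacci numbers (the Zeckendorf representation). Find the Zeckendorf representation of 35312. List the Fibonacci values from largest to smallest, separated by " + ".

28657 ≤ 35312 < 46368, so take 28657; remainder 6655
4181 ≤ 6655 < 6765, so take 4181; remainder 2474
1597 ≤ 2474 < 2584, so take 1597; remainder 877
610 ≤ 877 < 987, so take 610; remainder 267
233 ≤ 267 < 377, so take 233; remainder 34
34 ≤ 34 < 55, so take 34; remainder 0
So 35312 = 28657 + 4181 + 1597 + 610 + 233 + 34, with no two terms consecutive in the sequence.

28657 + 4181 + 1597 + 610 + 233 + 34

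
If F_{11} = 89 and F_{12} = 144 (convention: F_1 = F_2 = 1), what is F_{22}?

By the doubling identity F_{2k} = F_k(2F_{k+1} − F_k): F_{22} = 89·(2·144 − 89) = 89·199 = 17711.

17711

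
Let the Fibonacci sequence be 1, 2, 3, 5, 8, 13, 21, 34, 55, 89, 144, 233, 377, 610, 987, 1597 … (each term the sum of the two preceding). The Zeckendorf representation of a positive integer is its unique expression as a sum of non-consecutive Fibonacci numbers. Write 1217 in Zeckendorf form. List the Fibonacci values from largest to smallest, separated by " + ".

987 + 144 + 55 + 21 + 8 + 2

take 987 (≤ 1217); 1217 − 987 = 230
take 144 (≤ 230); 230 − 144 = 86
take 55 (≤ 86); 86 − 55 = 31
take 21 (≤ 31); 31 − 21 = 10
take 8 (≤ 10); 10 − 8 = 2
take 2 (≤ 2); 2 − 2 = 0
So 1217 = 987 + 144 + 55 + 21 + 8 + 2, with no two terms consecutive in the sequence.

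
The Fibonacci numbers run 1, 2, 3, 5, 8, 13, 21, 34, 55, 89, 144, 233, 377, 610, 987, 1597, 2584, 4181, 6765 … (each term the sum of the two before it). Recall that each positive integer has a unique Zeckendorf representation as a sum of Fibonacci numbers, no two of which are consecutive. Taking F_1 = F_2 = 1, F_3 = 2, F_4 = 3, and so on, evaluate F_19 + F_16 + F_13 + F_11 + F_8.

5511

F_19 + F_16 + F_13 + F_11 + F_8 = 4181 + 987 + 233 + 89 + 21 = 5511.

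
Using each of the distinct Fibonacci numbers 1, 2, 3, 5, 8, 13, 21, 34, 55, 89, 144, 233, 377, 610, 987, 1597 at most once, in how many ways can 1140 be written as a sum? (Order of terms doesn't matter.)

Starting from the Zeckendorf form and repeatedly splitting a term F_k into F_{k−1} + F_{k−2} (when neither is already used) reaches every representation.
1140 = 987+144+8+1 = 987+144+5+3+1 = 987+89+55+8+1 = 610+377+144+8+1 = 987+89+55+5+3+1 = … (14 more), for 19 in all.

19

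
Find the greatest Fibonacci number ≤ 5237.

4181 ≤ 5237 < 6765, so the largest Fibonacci number not exceeding 5237 is 4181.

4181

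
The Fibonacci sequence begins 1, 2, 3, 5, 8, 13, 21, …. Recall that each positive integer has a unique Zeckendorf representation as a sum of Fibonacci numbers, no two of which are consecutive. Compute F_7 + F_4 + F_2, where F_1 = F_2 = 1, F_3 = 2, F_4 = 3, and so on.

F_7 + F_4 + F_2 = 13 + 3 + 1 = 17.

17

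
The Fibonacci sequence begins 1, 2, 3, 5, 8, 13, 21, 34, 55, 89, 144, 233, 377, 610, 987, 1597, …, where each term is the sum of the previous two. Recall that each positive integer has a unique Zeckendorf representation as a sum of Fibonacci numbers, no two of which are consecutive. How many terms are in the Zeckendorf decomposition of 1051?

4

1051: greatest Fibonacci not exceeding it is 987, leaving 64
64: greatest Fibonacci not exceeding it is 55, leaving 9
9: greatest Fibonacci not exceeding it is 8, leaving 1
1: greatest Fibonacci not exceeding it is 1, leaving 0
1051 = 987 + 55 + 8 + 1, which has 4 terms.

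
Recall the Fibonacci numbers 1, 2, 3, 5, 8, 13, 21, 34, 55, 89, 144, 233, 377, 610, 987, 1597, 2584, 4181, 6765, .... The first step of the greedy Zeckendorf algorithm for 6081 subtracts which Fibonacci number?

4181 ≤ 6081 < 6765, so the largest Fibonacci number not exceeding 6081 is 4181.

4181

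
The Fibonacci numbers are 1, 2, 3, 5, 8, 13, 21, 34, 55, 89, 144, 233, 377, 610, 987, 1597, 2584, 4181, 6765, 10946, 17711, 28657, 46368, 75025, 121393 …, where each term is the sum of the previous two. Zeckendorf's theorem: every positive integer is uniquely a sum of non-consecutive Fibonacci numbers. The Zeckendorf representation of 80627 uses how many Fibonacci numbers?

6

Greedy algorithm:
largest Fibonacci ≤ 80627 is 75025; 80627 − 75025 = 5602
largest Fibonacci ≤ 5602 is 4181; 5602 − 4181 = 1421
largest Fibonacci ≤ 1421 is 987; 1421 − 987 = 434
largest Fibonacci ≤ 434 is 377; 434 − 377 = 57
largest Fibonacci ≤ 57 is 55; 57 − 55 = 2
largest Fibonacci ≤ 2 is 2; 2 − 2 = 0
80627 = 75025 + 4181 + 987 + 377 + 55 + 2, which has 6 terms.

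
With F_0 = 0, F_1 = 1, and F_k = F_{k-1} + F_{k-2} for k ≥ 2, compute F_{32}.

Iterating the recurrence up to F_{25} = 75025 and F_{24} = 46368:
F_{26} = F_{25} + F_{24} = 75025 + 46368 = 121393
F_{27} = F_{26} + F_{25} = 121393 + 75025 = 196418
F_{28} = F_{27} + F_{26} = 196418 + 121393 = 317811
F_{29} = F_{28} + F_{27} = 317811 + 196418 = 514229
F_{30} = F_{29} + F_{28} = 514229 + 317811 = 832040
F_{31} = F_{30} + F_{29} = 832040 + 514229 = 1346269
F_{32} = F_{31} + F_{30} = 1346269 + 832040 = 2178309

2178309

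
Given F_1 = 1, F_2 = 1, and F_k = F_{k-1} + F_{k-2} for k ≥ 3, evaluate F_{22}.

17711

Iterating the recurrence up to F_{16} = 987 and F_{15} = 610:
F_{17} = F_{16} + F_{15} = 987 + 610 = 1597
F_{18} = F_{17} + F_{16} = 1597 + 987 = 2584
F_{19} = F_{18} + F_{17} = 2584 + 1597 = 4181
F_{20} = F_{19} + F_{18} = 4181 + 2584 = 6765
F_{21} = F_{20} + F_{19} = 6765 + 4181 = 10946
F_{22} = F_{21} + F_{20} = 10946 + 6765 = 17711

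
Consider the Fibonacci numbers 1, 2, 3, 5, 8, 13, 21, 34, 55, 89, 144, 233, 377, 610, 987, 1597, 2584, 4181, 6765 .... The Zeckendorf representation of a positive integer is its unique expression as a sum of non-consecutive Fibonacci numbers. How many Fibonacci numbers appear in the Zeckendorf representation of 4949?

5

subtract 4181 from 4949: 768 remains
subtract 610 from 768: 158 remains
subtract 144 from 158: 14 remains
subtract 13 from 14: 1 remains
subtract 1 from 1: 0 remains
4949 = 4181 + 610 + 144 + 13 + 1, which has 5 terms.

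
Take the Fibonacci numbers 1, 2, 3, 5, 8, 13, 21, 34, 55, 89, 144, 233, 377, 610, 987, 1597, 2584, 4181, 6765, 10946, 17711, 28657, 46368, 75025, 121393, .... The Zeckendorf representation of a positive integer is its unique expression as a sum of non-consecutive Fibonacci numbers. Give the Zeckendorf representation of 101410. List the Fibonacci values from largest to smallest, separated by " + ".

75025 + 17711 + 6765 + 1597 + 233 + 55 + 21 + 3

take 75025 (≤ 101410); 101410 − 75025 = 26385
take 17711 (≤ 26385); 26385 − 17711 = 8674
take 6765 (≤ 8674); 8674 − 6765 = 1909
take 1597 (≤ 1909); 1909 − 1597 = 312
take 233 (≤ 312); 312 − 233 = 79
take 55 (≤ 79); 79 − 55 = 24
take 21 (≤ 24); 24 − 21 = 3
take 3 (≤ 3); 3 − 3 = 0
So 101410 = 75025 + 17711 + 6765 + 1597 + 233 + 55 + 21 + 3, with no two terms consecutive in the sequence.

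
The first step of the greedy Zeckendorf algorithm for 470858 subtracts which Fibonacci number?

317811

317811 ≤ 470858 < 514229, so the largest Fibonacci number not exceeding 470858 is 317811.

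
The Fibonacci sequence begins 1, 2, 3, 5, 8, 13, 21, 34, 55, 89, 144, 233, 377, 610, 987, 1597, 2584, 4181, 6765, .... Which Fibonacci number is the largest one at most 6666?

4181

4181 ≤ 6666 < 6765, so the largest Fibonacci number not exceeding 6666 is 4181.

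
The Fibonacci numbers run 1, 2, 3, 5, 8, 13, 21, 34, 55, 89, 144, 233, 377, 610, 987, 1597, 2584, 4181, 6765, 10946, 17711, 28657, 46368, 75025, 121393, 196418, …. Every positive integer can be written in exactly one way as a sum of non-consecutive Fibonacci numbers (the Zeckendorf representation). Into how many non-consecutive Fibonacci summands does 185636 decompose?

7

Repeatedly subtract the largest Fibonacci number that fits:
185636: greatest Fibonacci not exceeding it is 121393, leaving 64243
64243: greatest Fibonacci not exceeding it is 46368, leaving 17875
17875: greatest Fibonacci not exceeding it is 17711, leaving 164
164: greatest Fibonacci not exceeding it is 144, leaving 20
20: greatest Fibonacci not exceeding it is 13, leaving 7
7: greatest Fibonacci not exceeding it is 5, leaving 2
2: greatest Fibonacci not exceeding it is 2, leaving 0
185636 = 121393 + 46368 + 17711 + 144 + 13 + 5 + 2, which has 7 terms.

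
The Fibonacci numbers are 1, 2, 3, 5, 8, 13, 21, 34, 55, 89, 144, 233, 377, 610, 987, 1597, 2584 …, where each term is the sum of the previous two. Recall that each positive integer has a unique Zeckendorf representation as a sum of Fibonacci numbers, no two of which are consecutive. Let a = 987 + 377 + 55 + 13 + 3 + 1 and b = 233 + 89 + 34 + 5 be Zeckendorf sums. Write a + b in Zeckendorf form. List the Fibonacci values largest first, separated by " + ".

1597 + 144 + 55 + 1

The two numbers are 1436 and 361, so their sum is 1797.
take 1597 (≤ 1797); 1797 − 1597 = 200
take 144 (≤ 200); 200 − 144 = 56
take 55 (≤ 56); 56 − 55 = 1
take 1 (≤ 1); 1 − 1 = 0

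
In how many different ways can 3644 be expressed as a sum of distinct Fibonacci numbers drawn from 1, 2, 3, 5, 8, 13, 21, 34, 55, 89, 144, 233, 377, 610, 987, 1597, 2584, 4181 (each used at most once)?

36

Each representation comes from the Zeckendorf form by replacing some F_k with F_{k−1} + F_{k−2} where possible.
3644 = 2584+987+55+13+5 = 2584+987+55+13+3+2 = 2584+987+34+21+13+5 = … (33 more), for 36 in all.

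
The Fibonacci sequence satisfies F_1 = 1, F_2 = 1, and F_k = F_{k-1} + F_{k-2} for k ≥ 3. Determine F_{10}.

55

Iterating the recurrence up to F_{2} = 1 and F_{1} = 1:
F_{3} = F_{2} + F_{1} = 1 + 1 = 2
F_{4} = F_{3} + F_{2} = 2 + 1 = 3
F_{5} = F_{4} + F_{3} = 3 + 2 = 5
F_{6} = F_{5} + F_{4} = 5 + 3 = 8
F_{7} = F_{6} + F_{5} = 8 + 5 = 13
F_{8} = F_{7} + F_{6} = 13 + 8 = 21
F_{9} = F_{8} + F_{7} = 21 + 13 = 34
F_{10} = F_{9} + F_{8} = 34 + 21 = 55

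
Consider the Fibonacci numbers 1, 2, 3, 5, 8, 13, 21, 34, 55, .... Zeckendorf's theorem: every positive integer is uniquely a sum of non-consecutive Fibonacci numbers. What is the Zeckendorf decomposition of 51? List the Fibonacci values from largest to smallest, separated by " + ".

Greedily peel off the largest Fibonacci term at each step:
51: greatest Fibonacci not exceeding it is 34, leaving 17
17: greatest Fibonacci not exceeding it is 13, leaving 4
4: greatest Fibonacci not exceeding it is 3, leaving 1
1: greatest Fibonacci not exceeding it is 1, leaving 0
So 51 = 34 + 13 + 3 + 1, with no two terms consecutive in the sequence.

34 + 13 + 3 + 1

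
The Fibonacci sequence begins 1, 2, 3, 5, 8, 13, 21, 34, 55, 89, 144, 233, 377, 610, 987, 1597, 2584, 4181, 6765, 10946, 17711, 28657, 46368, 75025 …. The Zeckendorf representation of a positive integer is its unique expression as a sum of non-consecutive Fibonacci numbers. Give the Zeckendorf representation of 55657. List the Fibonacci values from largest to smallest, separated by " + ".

46368 + 6765 + 1597 + 610 + 233 + 55 + 21 + 8

Repeatedly subtract the largest Fibonacci number that fits:
subtract 46368 from 55657: 9289 remains
subtract 6765 from 9289: 2524 remains
subtract 1597 from 2524: 927 remains
subtract 610 from 927: 317 remains
subtract 233 from 317: 84 remains
subtract 55 from 84: 29 remains
subtract 21 from 29: 8 remains
subtract 8 from 8: 0 remains
So 55657 = 46368 + 6765 + 1597 + 610 + 233 + 55 + 21 + 8, with no two terms consecutive in the sequence.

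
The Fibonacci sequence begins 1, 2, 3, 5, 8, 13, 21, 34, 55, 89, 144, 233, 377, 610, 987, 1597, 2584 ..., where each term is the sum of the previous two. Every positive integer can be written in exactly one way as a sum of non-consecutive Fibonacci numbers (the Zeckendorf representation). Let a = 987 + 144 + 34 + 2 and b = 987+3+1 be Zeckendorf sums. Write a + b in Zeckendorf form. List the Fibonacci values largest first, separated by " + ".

1597 + 377 + 144 + 34 + 5 + 1

The two numbers are 1167 and 991, so their sum is 2158.
2158 − 1597 = 561
561 − 377 = 184
184 − 144 = 40
40 − 34 = 6
6 − 5 = 1
1 − 1 = 0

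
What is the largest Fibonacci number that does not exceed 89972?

75025 ≤ 89972 < 121393, so the largest Fibonacci number not exceeding 89972 is 75025.

75025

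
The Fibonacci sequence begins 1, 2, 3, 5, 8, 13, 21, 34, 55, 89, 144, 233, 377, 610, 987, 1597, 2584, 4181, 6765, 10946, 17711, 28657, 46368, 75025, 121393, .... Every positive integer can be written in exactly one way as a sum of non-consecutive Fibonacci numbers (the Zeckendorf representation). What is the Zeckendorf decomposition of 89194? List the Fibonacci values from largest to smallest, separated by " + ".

89194 − 75025 = 14169
14169 − 10946 = 3223
3223 − 2584 = 639
639 − 610 = 29
29 − 21 = 8
8 − 8 = 0
So 89194 = 75025 + 10946 + 2584 + 610 + 21 + 8, with no two terms consecutive in the sequence.

75025 + 10946 + 2584 + 610 + 21 + 8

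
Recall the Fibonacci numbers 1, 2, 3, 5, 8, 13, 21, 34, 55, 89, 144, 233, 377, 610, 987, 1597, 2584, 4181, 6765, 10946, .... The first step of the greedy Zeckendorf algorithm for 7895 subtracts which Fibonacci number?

6765 ≤ 7895 < 10946, so the largest Fibonacci number not exceeding 7895 is 6765.

6765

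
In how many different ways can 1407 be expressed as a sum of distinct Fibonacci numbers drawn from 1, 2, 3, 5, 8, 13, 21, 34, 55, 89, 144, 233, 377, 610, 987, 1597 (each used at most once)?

20

Starting from the Zeckendorf form and repeatedly splitting a term F_k into F_{k−1} + F_{k−2} (when neither is already used) reaches every representation.
1407 = 987+377+34+8+1 = 987+377+34+5+3+1 = 987+377+21+13+8+1 = 987+233+144+34+8+1 = … (16 more), for 20 in all.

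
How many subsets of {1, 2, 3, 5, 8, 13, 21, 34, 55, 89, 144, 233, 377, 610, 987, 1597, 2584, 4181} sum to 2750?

29

Each representation comes from the Zeckendorf form by replacing some F_k with F_{k−1} + F_{k−2} where possible.
2750 = 2584+144+21+1 = 2584+144+13+8+1 = 2584+89+55+21+1 = 1597+987+144+21+1 = 2584+144+13+5+3+1 = … (24 more), for 29 in all.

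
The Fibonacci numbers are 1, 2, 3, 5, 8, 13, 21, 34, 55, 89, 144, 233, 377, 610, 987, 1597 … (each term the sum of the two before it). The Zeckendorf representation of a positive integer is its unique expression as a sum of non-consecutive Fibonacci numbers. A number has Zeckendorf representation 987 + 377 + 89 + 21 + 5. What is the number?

1479

987 + 377 + 89 + 21 + 5 = 1479.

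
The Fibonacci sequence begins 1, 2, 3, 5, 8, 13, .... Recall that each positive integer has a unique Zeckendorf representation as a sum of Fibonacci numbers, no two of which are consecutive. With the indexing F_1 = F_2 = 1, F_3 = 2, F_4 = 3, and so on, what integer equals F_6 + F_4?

11

F_6 + F_4 = 8 + 3 = 11.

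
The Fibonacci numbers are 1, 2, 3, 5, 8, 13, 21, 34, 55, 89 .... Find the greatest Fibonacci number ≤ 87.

55 ≤ 87 < 89, so the largest Fibonacci number not exceeding 87 is 55.

55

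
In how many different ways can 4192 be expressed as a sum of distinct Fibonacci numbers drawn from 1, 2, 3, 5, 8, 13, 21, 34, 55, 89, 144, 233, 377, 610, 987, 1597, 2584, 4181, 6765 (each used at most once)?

Starting from the Zeckendorf form and repeatedly splitting a term F_k into F_{k−1} + F_{k−2} (when neither is already used) reaches every representation.
4192 = 4181+8+3 = 4181+8+2+1 = 2584+1597+8+3 = … (18 more), for 21 in all.

21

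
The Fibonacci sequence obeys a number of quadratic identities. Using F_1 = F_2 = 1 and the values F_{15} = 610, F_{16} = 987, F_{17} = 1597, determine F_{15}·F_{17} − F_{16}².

1

610·1597 − 987² = 974170 − 974169 = 1. (Cassini's identity: F_{k−1}F_{k+1} − F_k² = (−1)^k.)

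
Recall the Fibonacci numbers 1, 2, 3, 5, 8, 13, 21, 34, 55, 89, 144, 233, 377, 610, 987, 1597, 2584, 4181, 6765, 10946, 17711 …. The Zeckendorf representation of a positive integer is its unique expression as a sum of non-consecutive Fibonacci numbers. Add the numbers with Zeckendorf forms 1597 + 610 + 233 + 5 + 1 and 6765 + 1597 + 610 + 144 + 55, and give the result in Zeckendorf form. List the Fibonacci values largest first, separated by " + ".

10946 + 610 + 55 + 5 + 1

The two numbers are 2446 and 9171, so their sum is 11617.
11617 − 10946 = 671
671 − 610 = 61
61 − 55 = 6
6 − 5 = 1
1 − 1 = 0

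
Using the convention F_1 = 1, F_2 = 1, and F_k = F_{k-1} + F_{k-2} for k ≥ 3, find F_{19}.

Iterating the recurrence up to F_{14} = 377 and F_{13} = 233:
F_{15} = F_{14} + F_{13} = 377 + 233 = 610
F_{16} = F_{15} + F_{14} = 610 + 377 = 987
F_{17} = F_{16} + F_{15} = 987 + 610 = 1597
F_{18} = F_{17} + F_{16} = 1597 + 987 = 2584
F_{19} = F_{18} + F_{17} = 2584 + 1597 = 4181

4181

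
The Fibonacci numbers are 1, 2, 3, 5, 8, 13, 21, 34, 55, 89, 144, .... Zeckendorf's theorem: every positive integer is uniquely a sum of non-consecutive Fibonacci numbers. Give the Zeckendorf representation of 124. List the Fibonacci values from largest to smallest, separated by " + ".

Repeatedly subtract the largest Fibonacci number that fits:
124 − 89 = 35
35 − 34 = 1
1 − 1 = 0
So 124 = 89 + 34 + 1, with no two terms consecutive in the sequence.

89 + 34 + 1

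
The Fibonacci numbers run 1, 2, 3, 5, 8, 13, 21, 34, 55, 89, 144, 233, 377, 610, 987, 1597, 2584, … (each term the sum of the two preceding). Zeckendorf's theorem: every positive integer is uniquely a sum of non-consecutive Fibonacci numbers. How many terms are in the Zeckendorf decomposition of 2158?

6

Greedily peel off the largest Fibonacci term at each step:
take 1597 (≤ 2158); 2158 − 1597 = 561
take 377 (≤ 561); 561 − 377 = 184
take 144 (≤ 184); 184 − 144 = 40
take 34 (≤ 40); 40 − 34 = 6
take 5 (≤ 6); 6 − 5 = 1
take 1 (≤ 1); 1 − 1 = 0
2158 = 1597 + 377 + 144 + 34 + 5 + 1, which has 6 terms.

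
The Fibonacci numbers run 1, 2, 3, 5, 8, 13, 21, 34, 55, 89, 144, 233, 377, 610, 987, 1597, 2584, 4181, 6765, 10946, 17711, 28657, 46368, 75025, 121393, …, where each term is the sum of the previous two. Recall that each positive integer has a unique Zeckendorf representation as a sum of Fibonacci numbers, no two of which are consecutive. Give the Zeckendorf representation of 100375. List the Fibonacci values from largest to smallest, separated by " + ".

75025 + 17711 + 6765 + 610 + 233 + 21 + 8 + 2

100375: greatest Fibonacci not exceeding it is 75025, leaving 25350
25350: greatest Fibonacci not exceeding it is 17711, leaving 7639
7639: greatest Fibonacci not exceeding it is 6765, leaving 874
874: greatest Fibonacci not exceeding it is 610, leaving 264
264: greatest Fibonacci not exceeding it is 233, leaving 31
31: greatest Fibonacci not exceeding it is 21, leaving 10
10: greatest Fibonacci not exceeding it is 8, leaving 2
2: greatest Fibonacci not exceeding it is 2, leaving 0
So 100375 = 75025 + 17711 + 6765 + 610 + 233 + 21 + 8 + 2, with no two terms consecutive in the sequence.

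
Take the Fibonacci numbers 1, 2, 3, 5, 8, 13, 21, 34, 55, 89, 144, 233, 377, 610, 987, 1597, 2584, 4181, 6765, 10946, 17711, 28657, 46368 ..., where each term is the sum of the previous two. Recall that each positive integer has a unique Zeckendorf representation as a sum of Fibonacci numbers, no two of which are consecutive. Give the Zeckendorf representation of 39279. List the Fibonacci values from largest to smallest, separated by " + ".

39279: greatest Fibonacci not exceeding it is 28657, leaving 10622
10622: greatest Fibonacci not exceeding it is 6765, leaving 3857
3857: greatest Fibonacci not exceeding it is 2584, leaving 1273
1273: greatest Fibonacci not exceeding it is 987, leaving 286
286: greatest Fibonacci not exceeding it is 233, leaving 53
53: greatest Fibonacci not exceeding it is 34, leaving 19
19: greatest Fibonacci not exceeding it is 13, leaving 6
6: greatest Fibonacci not exceeding it is 5, leaving 1
1: greatest Fibonacci not exceeding it is 1, leaving 0
So 39279 = 28657 + 6765 + 2584 + 987 + 233 + 34 + 13 + 5 + 1, with no two terms consecutive in the sequence.

28657 + 6765 + 2584 + 987 + 233 + 34 + 13 + 5 + 1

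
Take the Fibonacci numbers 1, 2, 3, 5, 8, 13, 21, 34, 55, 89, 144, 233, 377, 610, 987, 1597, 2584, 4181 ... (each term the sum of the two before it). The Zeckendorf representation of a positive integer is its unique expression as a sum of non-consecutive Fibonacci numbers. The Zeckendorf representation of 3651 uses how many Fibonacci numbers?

subtract 2584 from 3651: 1067 remains
subtract 987 from 1067: 80 remains
subtract 55 from 80: 25 remains
subtract 21 from 25: 4 remains
subtract 3 from 4: 1 remains
subtract 1 from 1: 0 remains
3651 = 2584 + 987 + 55 + 21 + 3 + 1, which has 6 terms.

6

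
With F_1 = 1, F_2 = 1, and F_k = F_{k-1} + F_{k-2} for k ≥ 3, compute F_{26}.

Iterating the recurrence up to F_{18} = 2584 and F_{17} = 1597:
F_{19} = F_{18} + F_{17} = 2584 + 1597 = 4181
F_{20} = F_{19} + F_{18} = 4181 + 2584 = 6765
F_{21} = F_{20} + F_{19} = 6765 + 4181 = 10946
F_{22} = F_{21} + F_{20} = 10946 + 6765 = 17711
F_{23} = F_{22} + F_{21} = 17711 + 10946 = 28657
F_{24} = F_{23} + F_{22} = 28657 + 17711 = 46368
F_{25} = F_{24} + F_{23} = 46368 + 28657 = 75025
F_{26} = F_{25} + F_{24} = 75025 + 46368 = 121393

121393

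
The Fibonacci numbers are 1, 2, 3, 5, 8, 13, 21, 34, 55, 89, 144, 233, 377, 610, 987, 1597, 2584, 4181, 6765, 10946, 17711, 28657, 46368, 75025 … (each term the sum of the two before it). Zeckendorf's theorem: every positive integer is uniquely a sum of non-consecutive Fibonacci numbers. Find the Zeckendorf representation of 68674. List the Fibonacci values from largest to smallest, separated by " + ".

46368 + 17711 + 4181 + 377 + 34 + 3

68674 − 46368 = 22306
22306 − 17711 = 4595
4595 − 4181 = 414
414 − 377 = 37
37 − 34 = 3
3 − 3 = 0
So 68674 = 46368 + 17711 + 4181 + 377 + 34 + 3, with no two terms consecutive in the sequence.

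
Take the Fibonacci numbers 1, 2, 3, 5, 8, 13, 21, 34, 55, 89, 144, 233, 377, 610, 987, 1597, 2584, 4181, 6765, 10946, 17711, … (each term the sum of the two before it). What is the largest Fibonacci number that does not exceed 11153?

10946 ≤ 11153 < 17711, so the largest Fibonacci number not exceeding 11153 is 10946.

10946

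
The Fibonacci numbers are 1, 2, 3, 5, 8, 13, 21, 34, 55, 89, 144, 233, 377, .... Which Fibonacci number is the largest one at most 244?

233

233 ≤ 244 < 377, so the largest Fibonacci number not exceeding 244 is 233.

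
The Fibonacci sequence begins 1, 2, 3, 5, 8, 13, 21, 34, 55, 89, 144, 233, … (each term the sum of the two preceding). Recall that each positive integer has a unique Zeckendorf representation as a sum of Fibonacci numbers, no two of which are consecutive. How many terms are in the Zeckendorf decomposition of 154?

3

Repeatedly subtract the largest Fibonacci number that fits:
subtract 144 from 154: 10 remains
subtract 8 from 10: 2 remains
subtract 2 from 2: 0 remains
154 = 144 + 8 + 2, which has 3 terms.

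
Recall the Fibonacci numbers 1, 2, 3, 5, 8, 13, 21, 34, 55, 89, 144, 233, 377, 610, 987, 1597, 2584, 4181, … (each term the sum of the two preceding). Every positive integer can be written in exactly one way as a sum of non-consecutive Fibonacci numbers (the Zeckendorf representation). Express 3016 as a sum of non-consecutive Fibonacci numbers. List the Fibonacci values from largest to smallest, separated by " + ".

2584 + 377 + 55

largest Fibonacci ≤ 3016 is 2584; 3016 − 2584 = 432
largest Fibonacci ≤ 432 is 377; 432 − 377 = 55
largest Fibonacci ≤ 55 is 55; 55 − 55 = 0
So 3016 = 2584 + 377 + 55, with no two terms consecutive in the sequence.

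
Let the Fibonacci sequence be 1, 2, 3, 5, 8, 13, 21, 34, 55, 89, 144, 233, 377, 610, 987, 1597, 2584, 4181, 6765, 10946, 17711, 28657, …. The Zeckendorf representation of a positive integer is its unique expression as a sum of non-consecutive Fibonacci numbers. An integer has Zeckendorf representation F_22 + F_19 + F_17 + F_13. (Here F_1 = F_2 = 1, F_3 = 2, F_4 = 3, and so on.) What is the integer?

F_22 + F_19 + F_17 + F_13 = 17711 + 4181 + 1597 + 233 = 23722.

23722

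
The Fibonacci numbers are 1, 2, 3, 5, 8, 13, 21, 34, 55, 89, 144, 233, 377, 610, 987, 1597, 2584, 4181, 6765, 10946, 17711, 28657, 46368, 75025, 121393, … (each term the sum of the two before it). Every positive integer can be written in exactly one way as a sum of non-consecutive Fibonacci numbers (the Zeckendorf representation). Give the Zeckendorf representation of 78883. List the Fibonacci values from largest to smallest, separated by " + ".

75025 + 2584 + 987 + 233 + 34 + 13 + 5 + 2

78883: greatest Fibonacci not exceeding it is 75025, leaving 3858
3858: greatest Fibonacci not exceeding it is 2584, leaving 1274
1274: greatest Fibonacci not exceeding it is 987, leaving 287
287: greatest Fibonacci not exceeding it is 233, leaving 54
54: greatest Fibonacci not exceeding it is 34, leaving 20
20: greatest Fibonacci not exceeding it is 13, leaving 7
7: greatest Fibonacci not exceeding it is 5, leaving 2
2: greatest Fibonacci not exceeding it is 2, leaving 0
So 78883 = 75025 + 2584 + 987 + 233 + 34 + 13 + 5 + 2, with no two terms consecutive in the sequence.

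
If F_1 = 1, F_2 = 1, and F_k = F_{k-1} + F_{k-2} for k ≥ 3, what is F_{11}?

Iterating the recurrence up to F_{4} = 3 and F_{3} = 2:
F_{5} = F_{4} + F_{3} = 3 + 2 = 5
F_{6} = F_{5} + F_{4} = 5 + 3 = 8
F_{7} = F_{6} + F_{5} = 8 + 5 = 13
F_{8} = F_{7} + F_{6} = 13 + 8 = 21
F_{9} = F_{8} + F_{7} = 21 + 13 = 34
F_{10} = F_{9} + F_{8} = 34 + 21 = 55
F_{11} = F_{10} + F_{9} = 55 + 34 = 89

89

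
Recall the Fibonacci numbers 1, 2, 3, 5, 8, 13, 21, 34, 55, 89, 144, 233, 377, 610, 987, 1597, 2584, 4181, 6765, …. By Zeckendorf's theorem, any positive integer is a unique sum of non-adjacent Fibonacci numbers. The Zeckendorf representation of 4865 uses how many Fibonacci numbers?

take 4181 (≤ 4865); 4865 − 4181 = 684
take 610 (≤ 684); 684 − 610 = 74
take 55 (≤ 74); 74 − 55 = 19
take 13 (≤ 19); 19 − 13 = 6
take 5 (≤ 6); 6 − 5 = 1
take 1 (≤ 1); 1 − 1 = 0
4865 = 4181 + 610 + 55 + 13 + 5 + 1, which has 6 terms.

6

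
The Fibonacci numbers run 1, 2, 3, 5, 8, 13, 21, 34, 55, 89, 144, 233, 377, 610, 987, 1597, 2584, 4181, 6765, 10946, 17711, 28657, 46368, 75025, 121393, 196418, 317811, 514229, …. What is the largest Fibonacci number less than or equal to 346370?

317811 ≤ 346370 < 514229, so the largest Fibonacci number not exceeding 346370 is 317811.

317811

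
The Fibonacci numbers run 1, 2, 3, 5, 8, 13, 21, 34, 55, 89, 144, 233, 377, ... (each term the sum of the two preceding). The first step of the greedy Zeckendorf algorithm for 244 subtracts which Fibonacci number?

233 ≤ 244 < 377, so the largest Fibonacci number not exceeding 244 is 233.

233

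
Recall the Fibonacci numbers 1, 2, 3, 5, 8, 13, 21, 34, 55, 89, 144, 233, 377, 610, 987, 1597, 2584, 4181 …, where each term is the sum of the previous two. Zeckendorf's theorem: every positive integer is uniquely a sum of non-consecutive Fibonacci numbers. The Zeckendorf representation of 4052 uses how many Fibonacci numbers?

6

Greedily peel off the largest Fibonacci term at each step:
4052: greatest Fibonacci not exceeding it is 2584, leaving 1468
1468: greatest Fibonacci not exceeding it is 987, leaving 481
481: greatest Fibonacci not exceeding it is 377, leaving 104
104: greatest Fibonacci not exceeding it is 89, leaving 15
15: greatest Fibonacci not exceeding it is 13, leaving 2
2: greatest Fibonacci not exceeding it is 2, leaving 0
4052 = 2584 + 987 + 377 + 89 + 13 + 2, which has 6 terms.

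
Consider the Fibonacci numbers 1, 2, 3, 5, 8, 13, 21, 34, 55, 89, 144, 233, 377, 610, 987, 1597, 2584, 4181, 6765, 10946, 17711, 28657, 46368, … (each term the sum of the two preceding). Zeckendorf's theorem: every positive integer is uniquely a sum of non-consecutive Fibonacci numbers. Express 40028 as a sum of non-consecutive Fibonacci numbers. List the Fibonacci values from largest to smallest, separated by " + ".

28657 + 10946 + 377 + 34 + 13 + 1

take 28657 (≤ 40028); 40028 − 28657 = 11371
take 10946 (≤ 11371); 11371 − 10946 = 425
take 377 (≤ 425); 425 − 377 = 48
take 34 (≤ 48); 48 − 34 = 14
take 13 (≤ 14); 14 − 13 = 1
take 1 (≤ 1); 1 − 1 = 0
So 40028 = 28657 + 10946 + 377 + 34 + 13 + 1, with no two terms consecutive in the sequence.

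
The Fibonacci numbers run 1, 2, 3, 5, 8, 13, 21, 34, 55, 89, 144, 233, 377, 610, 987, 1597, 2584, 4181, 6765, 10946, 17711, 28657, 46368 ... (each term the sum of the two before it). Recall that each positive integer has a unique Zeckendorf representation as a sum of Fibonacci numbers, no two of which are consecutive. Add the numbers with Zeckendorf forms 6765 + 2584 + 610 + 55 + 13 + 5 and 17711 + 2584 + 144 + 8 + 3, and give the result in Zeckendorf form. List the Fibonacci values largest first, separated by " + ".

28657 + 1597 + 144 + 55 + 21 + 8

The two numbers are 10032 and 20450, so their sum is 30482.
subtract 28657 from 30482: 1825 remains
subtract 1597 from 1825: 228 remains
subtract 144 from 228: 84 remains
subtract 55 from 84: 29 remains
subtract 21 from 29: 8 remains
subtract 8 from 8: 0 remains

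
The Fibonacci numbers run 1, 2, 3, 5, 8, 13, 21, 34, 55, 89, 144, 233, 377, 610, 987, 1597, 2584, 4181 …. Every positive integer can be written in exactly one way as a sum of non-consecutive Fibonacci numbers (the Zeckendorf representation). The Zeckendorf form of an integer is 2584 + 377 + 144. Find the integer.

2584 + 377 + 144 = 3105.

3105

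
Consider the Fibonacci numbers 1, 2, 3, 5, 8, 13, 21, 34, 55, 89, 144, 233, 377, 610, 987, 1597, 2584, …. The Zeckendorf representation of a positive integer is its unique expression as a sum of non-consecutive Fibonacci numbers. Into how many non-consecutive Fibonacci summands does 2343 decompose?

subtract 1597 from 2343: 746 remains
subtract 610 from 746: 136 remains
subtract 89 from 136: 47 remains
subtract 34 from 47: 13 remains
subtract 13 from 13: 0 remains
2343 = 1597 + 610 + 89 + 34 + 13, which has 5 terms.

5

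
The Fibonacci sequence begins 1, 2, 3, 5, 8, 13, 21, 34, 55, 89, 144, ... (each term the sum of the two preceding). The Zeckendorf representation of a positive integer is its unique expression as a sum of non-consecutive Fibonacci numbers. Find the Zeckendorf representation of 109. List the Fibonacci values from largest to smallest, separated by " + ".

89 + 13 + 5 + 2

subtract 89 from 109: 20 remains
subtract 13 from 20: 7 remains
subtract 5 from 7: 2 remains
subtract 2 from 2: 0 remains
So 109 = 89 + 13 + 5 + 2, with no two terms consecutive in the sequence.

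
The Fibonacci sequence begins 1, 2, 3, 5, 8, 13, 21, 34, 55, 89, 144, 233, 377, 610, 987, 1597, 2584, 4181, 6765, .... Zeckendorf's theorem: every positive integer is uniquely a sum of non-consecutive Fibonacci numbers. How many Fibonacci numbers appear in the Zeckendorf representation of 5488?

7

5488: greatest Fibonacci not exceeding it is 4181, leaving 1307
1307: greatest Fibonacci not exceeding it is 987, leaving 320
320: greatest Fibonacci not exceeding it is 233, leaving 87
87: greatest Fibonacci not exceeding it is 55, leaving 32
32: greatest Fibonacci not exceeding it is 21, leaving 11
11: greatest Fibonacci not exceeding it is 8, leaving 3
3: greatest Fibonacci not exceeding it is 3, leaving 0
5488 = 4181 + 987 + 233 + 55 + 21 + 8 + 3, which has 7 terms.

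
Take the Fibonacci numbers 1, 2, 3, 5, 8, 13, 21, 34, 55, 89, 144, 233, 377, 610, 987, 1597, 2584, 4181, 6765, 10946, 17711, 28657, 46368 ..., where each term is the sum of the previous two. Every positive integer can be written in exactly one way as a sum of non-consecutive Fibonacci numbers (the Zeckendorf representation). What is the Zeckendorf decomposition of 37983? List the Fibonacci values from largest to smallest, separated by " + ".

28657 + 6765 + 1597 + 610 + 233 + 89 + 21 + 8 + 3

Greedily peel off the largest Fibonacci term at each step:
28657 ≤ 37983 < 46368, so take 28657; remainder 9326
6765 ≤ 9326 < 10946, so take 6765; remainder 2561
1597 ≤ 2561 < 2584, so take 1597; remainder 964
610 ≤ 964 < 987, so take 610; remainder 354
233 ≤ 354 < 377, so take 233; remainder 121
89 ≤ 121 < 144, so take 89; remainder 32
21 ≤ 32 < 34, so take 21; remainder 11
8 ≤ 11 < 13, so take 8; remainder 3
3 ≤ 3 < 5, so take 3; remainder 0
So 37983 = 28657 + 6765 + 1597 + 610 + 233 + 89 + 21 + 8 + 3, with no two terms consecutive in the sequence.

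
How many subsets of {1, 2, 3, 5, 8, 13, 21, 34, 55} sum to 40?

5

40 = 34+5+1 = 34+3+2+1 = 21+13+5+1 = 21+13+3+2+1 = 21+8+5+3+2+1 — 5 representations.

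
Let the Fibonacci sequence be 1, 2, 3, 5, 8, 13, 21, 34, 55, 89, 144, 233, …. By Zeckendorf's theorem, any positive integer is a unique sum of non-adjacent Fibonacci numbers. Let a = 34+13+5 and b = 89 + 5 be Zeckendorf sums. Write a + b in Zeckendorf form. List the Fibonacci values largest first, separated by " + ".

The two numbers are 52 and 94, so their sum is 146.
146: greatest Fibonacci not exceeding it is 144, leaving 2
2: greatest Fibonacci not exceeding it is 2, leaving 0

144 + 2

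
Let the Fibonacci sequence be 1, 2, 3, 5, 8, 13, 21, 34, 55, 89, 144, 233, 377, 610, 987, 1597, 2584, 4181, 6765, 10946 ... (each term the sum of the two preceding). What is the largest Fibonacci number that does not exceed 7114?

6765 ≤ 7114 < 10946, so the largest Fibonacci number not exceeding 7114 is 6765.

6765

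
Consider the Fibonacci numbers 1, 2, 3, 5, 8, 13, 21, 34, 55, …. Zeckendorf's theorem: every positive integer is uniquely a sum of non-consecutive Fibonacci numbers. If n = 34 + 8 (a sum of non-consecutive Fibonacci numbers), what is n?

42

34 + 8 = 42.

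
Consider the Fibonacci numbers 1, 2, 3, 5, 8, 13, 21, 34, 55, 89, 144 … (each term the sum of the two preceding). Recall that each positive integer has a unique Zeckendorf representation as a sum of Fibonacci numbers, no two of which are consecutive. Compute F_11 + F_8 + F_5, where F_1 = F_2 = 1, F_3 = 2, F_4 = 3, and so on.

115

F_11 + F_8 + F_5 = 89 + 21 + 5 = 115.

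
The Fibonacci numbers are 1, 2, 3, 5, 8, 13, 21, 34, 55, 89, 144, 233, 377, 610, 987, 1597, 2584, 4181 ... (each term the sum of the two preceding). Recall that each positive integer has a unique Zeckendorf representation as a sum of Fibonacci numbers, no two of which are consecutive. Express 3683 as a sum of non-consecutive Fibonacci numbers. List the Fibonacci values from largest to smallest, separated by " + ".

2584 + 987 + 89 + 21 + 2

3683: greatest Fibonacci not exceeding it is 2584, leaving 1099
1099: greatest Fibonacci not exceeding it is 987, leaving 112
112: greatest Fibonacci not exceeding it is 89, leaving 23
23: greatest Fibonacci not exceeding it is 21, leaving 2
2: greatest Fibonacci not exceeding it is 2, leaving 0
So 3683 = 2584 + 987 + 89 + 21 + 2, with no two terms consecutive in the sequence.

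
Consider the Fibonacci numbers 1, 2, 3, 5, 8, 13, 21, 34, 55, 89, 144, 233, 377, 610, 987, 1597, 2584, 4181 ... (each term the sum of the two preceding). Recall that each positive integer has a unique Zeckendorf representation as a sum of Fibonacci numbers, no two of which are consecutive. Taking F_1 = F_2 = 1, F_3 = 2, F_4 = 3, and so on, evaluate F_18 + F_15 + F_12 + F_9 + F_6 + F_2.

3381

F_18 + F_15 + F_12 + F_9 + F_6 + F_2 = 2584 + 610 + 144 + 34 + 8 + 1 = 3381.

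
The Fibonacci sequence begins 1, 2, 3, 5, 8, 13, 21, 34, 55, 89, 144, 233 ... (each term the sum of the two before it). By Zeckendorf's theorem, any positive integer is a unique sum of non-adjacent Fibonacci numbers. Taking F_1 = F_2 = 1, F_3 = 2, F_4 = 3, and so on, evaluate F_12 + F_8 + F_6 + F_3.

175

F_12 + F_8 + F_6 + F_3 = 144 + 21 + 8 + 2 = 175.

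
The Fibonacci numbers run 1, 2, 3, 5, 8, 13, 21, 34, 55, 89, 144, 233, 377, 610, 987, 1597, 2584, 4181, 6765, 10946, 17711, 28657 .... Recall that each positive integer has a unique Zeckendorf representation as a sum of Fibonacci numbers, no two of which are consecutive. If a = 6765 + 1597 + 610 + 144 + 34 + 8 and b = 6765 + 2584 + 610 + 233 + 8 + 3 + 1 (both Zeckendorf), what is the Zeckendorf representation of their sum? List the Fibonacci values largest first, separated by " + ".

The two numbers are 9158 and 10204, so their sum is 19362.
Repeatedly subtract the largest Fibonacci number that fits:
19362: greatest Fibonacci not exceeding it is 17711, leaving 1651
1651: greatest Fibonacci not exceeding it is 1597, leaving 54
54: greatest Fibonacci not exceeding it is 34, leaving 20
20: greatest Fibonacci not exceeding it is 13, leaving 7
7: greatest Fibonacci not exceeding it is 5, leaving 2
2: greatest Fibonacci not exceeding it is 2, leaving 0

17711 + 1597 + 34 + 13 + 5 + 2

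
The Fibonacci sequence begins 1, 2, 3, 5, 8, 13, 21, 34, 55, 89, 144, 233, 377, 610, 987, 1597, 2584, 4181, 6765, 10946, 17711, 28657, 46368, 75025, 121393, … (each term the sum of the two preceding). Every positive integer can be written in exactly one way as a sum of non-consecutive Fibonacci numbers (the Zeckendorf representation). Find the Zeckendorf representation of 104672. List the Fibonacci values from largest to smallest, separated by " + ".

75025 + 28657 + 987 + 3

Greedily peel off the largest Fibonacci term at each step:
take 75025 (≤ 104672); 104672 − 75025 = 29647
take 28657 (≤ 29647); 29647 − 28657 = 990
take 987 (≤ 990); 990 − 987 = 3
take 3 (≤ 3); 3 − 3 = 0
So 104672 = 75025 + 28657 + 987 + 3, with no two terms consecutive in the sequence.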